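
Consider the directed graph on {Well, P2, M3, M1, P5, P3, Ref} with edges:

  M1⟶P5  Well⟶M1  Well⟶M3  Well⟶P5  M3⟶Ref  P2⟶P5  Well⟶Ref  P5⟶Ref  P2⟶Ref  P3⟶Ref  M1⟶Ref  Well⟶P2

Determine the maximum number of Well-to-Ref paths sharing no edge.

5

Assign every edge capacity 1; by Menger, the answer equals the max flow.
Path Well→Ref (+1); total 1.
Path Well→P2→Ref (+1); total 2.
Path Well→M3→Ref (+1); total 3.
Path Well→M1→Ref (+1); total 4.
Path Well→P5→Ref (+1); total 5.
No residual Well→Ref path; max flow = 5.
Certifying cut of size 5: {Well→M1, Well→M3, Well→P2, Well→P5, Well→Ref}.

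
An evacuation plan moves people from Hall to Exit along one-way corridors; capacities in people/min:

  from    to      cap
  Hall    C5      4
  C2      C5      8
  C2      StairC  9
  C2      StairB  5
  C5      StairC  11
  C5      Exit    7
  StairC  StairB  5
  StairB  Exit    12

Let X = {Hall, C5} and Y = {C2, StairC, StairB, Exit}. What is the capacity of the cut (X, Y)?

Edges leaving {Hall, C5}: C5→StairC (11), C5→Exit (7).
Cut capacity = 11 + 7 = 18.

18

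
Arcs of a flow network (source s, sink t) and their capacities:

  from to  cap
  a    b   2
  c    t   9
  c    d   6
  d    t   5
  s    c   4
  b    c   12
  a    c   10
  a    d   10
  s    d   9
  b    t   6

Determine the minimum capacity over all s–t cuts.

Augment s→c→t: bottleneck 4, flow now 4.
Augment s→d→t: bottleneck 5, flow now 9.
No augmenting path remains; maximum flow = 9.
By max-flow min-cut, the minimum cut capacity equals the max flow.
In the residual graph, reachable from s: {s, d}.
Min-cut edges: s→c (4), d→t (5); capacity 4 + 5 = 9.

9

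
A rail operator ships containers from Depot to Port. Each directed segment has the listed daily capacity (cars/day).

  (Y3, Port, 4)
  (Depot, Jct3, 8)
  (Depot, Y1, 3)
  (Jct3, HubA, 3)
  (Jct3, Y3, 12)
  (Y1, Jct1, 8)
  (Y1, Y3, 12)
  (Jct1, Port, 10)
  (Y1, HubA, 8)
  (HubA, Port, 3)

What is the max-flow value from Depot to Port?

10

Augment Depot→Y1→Y3→Port: bottleneck 3, flow now 3.
Augment Depot→Jct3→Y3→Port: bottleneck 1, flow now 4.
Augment Depot→Jct3→HubA→Port: bottleneck 3, flow now 7.
Augment Depot→Jct3→Y3→Y1→Jct1→Port: bottleneck 3, flow now 10. (uses reverse residual edge)
No augmenting path remains; maximum flow = 10.
In the residual graph, reachable from Depot: {Depot, Jct3, Y3}.
Min-cut edges: Depot→Y1 (3), Jct3→HubA (3), Y3→Port (4); capacity 3 + 3 + 4 = 10.
This cut is saturated, so no flow can exceed 10.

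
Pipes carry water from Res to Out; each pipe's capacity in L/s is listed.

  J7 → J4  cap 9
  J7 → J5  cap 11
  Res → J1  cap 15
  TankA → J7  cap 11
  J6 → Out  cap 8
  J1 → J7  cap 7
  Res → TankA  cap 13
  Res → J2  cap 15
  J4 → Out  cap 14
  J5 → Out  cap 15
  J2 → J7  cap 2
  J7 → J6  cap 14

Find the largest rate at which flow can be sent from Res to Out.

20

Augment Res→J2→J7→J5→Out: bottleneck 2, flow now 2.
Augment Res→J1→J7→J5→Out: bottleneck 7, flow now 9.
Augment Res→TankA→J7→J5→Out: bottleneck 2, flow now 11.
Augment Res→TankA→J7→J4→Out: bottleneck 9, flow now 20.
No augmenting path remains; maximum flow = 20.
In the residual graph, reachable from Res: {Res, J2, J1, TankA}.
Min-cut edges: J2→J7 (2), J1→J7 (7), TankA→J7 (11); capacity 2 + 7 + 11 = 20.
This cut is saturated, so no flow can exceed 20.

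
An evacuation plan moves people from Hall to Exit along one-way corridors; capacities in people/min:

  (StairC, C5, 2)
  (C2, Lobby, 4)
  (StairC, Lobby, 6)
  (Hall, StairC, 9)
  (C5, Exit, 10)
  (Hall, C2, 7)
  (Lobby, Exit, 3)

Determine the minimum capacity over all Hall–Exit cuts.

Augment Hall→C2→Lobby→Exit: bottleneck 3, flow now 3.
Augment Hall→StairC→C5→Exit: bottleneck 2, flow now 5.
No augmenting path remains; maximum flow = 5.
By max-flow min-cut, the minimum cut capacity equals the max flow.
In the residual graph, reachable from Hall: {Hall, C2, StairC, Lobby}.
Min-cut edges: StairC→C5 (2), Lobby→Exit (3); capacity 2 + 3 = 5.

5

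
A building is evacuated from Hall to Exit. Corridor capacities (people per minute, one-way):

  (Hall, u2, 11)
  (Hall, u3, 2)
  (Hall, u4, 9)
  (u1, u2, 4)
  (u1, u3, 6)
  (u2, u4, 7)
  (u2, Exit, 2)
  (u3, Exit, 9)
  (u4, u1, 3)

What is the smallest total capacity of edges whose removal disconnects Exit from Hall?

7

Augment Hall→u2→Exit: bottleneck 2, flow now 2.
Augment Hall→u3→Exit: bottleneck 2, flow now 4.
Augment Hall→u4→u1→u3→Exit: bottleneck 3, flow now 7.
No augmenting path remains; maximum flow = 7.
By max-flow min-cut, the minimum cut capacity equals the max flow.
In the residual graph, reachable from Hall: {Hall, u2, u4}.
Min-cut edges: Hall→u3 (2), u2→Exit (2), u4→u1 (3); capacity 2 + 2 + 3 = 7.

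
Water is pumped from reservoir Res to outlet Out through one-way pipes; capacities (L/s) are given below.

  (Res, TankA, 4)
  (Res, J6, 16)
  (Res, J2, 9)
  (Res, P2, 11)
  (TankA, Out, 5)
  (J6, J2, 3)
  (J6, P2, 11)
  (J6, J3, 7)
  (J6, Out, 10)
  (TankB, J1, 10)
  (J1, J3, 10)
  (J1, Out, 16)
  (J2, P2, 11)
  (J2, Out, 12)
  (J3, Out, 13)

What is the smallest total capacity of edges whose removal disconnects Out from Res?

Augment Res→TankA→Out: bottleneck 4, flow now 4.
Augment Res→J6→Out: bottleneck 10, flow now 14.
Augment Res→J2→Out: bottleneck 9, flow now 23.
Augment Res→J6→J2→Out: bottleneck 3, flow now 26.
Augment Res→J6→J3→Out: bottleneck 3, flow now 29.
No augmenting path remains; maximum flow = 29.
By max-flow min-cut, the minimum cut capacity equals the max flow.
In the residual graph, reachable from Res: {Res, P2}.
Min-cut edges: Res→TankA (4), Res→J6 (16), Res→J2 (9); capacity 4 + 16 + 9 = 29.

29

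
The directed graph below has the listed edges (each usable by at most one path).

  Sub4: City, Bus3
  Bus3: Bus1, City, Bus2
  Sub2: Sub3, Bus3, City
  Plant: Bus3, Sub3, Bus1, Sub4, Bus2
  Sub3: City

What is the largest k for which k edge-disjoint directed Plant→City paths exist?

3

Assign every edge capacity 1; by Menger, the answer equals the max flow.
Path Plant→Sub4→City (+1); total 1.
Path Plant→Sub3→City (+1); total 2.
Path Plant→Bus3→City (+1); total 3.
No residual Plant→City path; max flow = 3.
Certifying cut of size 3: {Plant→Bus3, Plant→Sub3, Plant→Sub4}.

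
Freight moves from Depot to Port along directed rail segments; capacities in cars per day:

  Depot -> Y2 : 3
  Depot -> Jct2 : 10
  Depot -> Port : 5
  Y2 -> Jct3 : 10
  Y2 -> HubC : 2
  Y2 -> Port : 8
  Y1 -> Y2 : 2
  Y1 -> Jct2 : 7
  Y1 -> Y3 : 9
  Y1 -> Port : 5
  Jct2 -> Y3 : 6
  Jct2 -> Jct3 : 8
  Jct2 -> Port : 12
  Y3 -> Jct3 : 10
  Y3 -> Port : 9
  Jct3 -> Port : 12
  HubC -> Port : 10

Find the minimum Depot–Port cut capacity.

18

Augment Depot→Port: bottleneck 5, flow now 5.
Augment Depot→Y2→Port: bottleneck 3, flow now 8.
Augment Depot→Jct2→Port: bottleneck 10, flow now 18.
No augmenting path remains; maximum flow = 18.
By max-flow min-cut, the minimum cut capacity equals the max flow.
In the residual graph, reachable from Depot: {Depot}.
Min-cut edges: Depot→Y2 (3), Depot→Jct2 (10), Depot→Port (5); capacity 3 + 10 + 5 = 18.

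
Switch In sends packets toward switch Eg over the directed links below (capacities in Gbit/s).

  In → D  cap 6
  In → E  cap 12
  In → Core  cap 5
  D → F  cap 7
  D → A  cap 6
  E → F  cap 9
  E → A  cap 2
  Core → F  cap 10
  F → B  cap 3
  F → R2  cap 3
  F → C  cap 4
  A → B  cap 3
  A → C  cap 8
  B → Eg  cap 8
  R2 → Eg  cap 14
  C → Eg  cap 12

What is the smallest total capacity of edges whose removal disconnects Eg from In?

18

Augment In→D→F→B→Eg: bottleneck 3, flow now 3.
Augment In→D→F→R2→Eg: bottleneck 3, flow now 6.
Augment In→E→F→C→Eg: bottleneck 4, flow now 10.
Augment In→E→A→B→Eg: bottleneck 2, flow now 12.
Augment In→E→F→D→A→B→Eg: bottleneck 1, flow now 13. (uses reverse residual edge)
Augment In→E→F→D→A→C→Eg: bottleneck 4, flow now 17. (uses reverse residual edge)
Augment In→Core→F→D→A→C→Eg: bottleneck 1, flow now 18. (uses reverse residual edge)
No augmenting path remains; maximum flow = 18.
By max-flow min-cut, the minimum cut capacity equals the max flow.
In the residual graph, reachable from In: {In, E, Core, F}.
Min-cut edges: In→D (6), E→A (2), F→B (3), F→R2 (3), F→C (4); capacity 6 + 2 + 3 + 3 + 4 = 18.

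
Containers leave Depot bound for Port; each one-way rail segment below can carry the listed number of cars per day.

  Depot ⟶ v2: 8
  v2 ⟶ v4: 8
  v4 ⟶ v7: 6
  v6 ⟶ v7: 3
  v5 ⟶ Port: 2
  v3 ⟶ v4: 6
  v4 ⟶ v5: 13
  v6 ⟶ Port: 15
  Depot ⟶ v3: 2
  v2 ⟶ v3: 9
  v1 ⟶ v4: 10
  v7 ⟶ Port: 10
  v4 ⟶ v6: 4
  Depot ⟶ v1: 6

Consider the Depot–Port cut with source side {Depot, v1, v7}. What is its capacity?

30

Edges leaving {Depot, v1, v7}: Depot→v2 (8), Depot→v3 (2), v1→v4 (10), v7→Port (10).
Cut capacity = 8 + 2 + 10 + 10 = 30.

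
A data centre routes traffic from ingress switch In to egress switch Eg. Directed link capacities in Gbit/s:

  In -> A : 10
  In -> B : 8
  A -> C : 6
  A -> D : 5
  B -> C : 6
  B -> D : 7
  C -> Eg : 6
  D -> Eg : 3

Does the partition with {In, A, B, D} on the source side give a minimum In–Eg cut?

Given cut capacity: 6 + 6 + 3 = 15.
Augment In→A→C→Eg: bottleneck 6, flow now 6.
Augment In→A→D→Eg: bottleneck 3, flow now 9.
No augmenting path remains; maximum flow = 9.
In the residual graph, reachable from In: {In, A, B, C, D}.
Min-cut edges: C→Eg (6), D→Eg (3); capacity 6 + 3 = 9.
Cut capacity 15 exceeds the max flow 9, so it is not minimum.

No — its capacity is 15, but the minimum cut has capacity 9.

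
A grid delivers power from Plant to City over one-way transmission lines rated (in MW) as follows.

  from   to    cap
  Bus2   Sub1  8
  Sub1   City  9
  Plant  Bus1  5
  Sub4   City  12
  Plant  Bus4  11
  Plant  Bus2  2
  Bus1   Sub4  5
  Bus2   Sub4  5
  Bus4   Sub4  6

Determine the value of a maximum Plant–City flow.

Augment Plant→Bus2→Sub1→City: bottleneck 2, flow now 2.
Augment Plant→Bus4→Sub4→City: bottleneck 6, flow now 8.
Augment Plant→Bus1→Sub4→City: bottleneck 5, flow now 13.
No augmenting path remains; maximum flow = 13.
In the residual graph, reachable from Plant: {Plant, Bus4}.
Min-cut edges: Plant→Bus2 (2), Plant→Bus1 (5), Bus4→Sub4 (6); capacity 2 + 5 + 6 = 13.
This cut is saturated, so no flow can exceed 13.

13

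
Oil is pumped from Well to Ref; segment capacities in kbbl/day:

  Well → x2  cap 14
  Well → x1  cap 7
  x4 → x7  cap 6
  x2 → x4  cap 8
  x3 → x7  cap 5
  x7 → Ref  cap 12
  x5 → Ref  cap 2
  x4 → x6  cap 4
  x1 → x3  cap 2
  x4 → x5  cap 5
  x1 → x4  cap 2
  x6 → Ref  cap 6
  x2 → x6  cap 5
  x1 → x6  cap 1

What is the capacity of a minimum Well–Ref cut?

16

Augment Well→x1→x6→Ref: bottleneck 1, flow now 1.
Augment Well→x2→x6→Ref: bottleneck 5, flow now 6.
Augment Well→x1→x3→x7→Ref: bottleneck 2, flow now 8.
Augment Well→x1→x4→x5→Ref: bottleneck 2, flow now 10.
Augment Well→x2→x4→x7→Ref: bottleneck 6, flow now 16.
No augmenting path remains; maximum flow = 16.
By max-flow min-cut, the minimum cut capacity equals the max flow.
In the residual graph, reachable from Well: {Well, x1, x2, x4, x5, x6}.
Min-cut edges: x1→x3 (2), x4→x7 (6), x5→Ref (2), x6→Ref (6); capacity 2 + 6 + 2 + 6 = 16.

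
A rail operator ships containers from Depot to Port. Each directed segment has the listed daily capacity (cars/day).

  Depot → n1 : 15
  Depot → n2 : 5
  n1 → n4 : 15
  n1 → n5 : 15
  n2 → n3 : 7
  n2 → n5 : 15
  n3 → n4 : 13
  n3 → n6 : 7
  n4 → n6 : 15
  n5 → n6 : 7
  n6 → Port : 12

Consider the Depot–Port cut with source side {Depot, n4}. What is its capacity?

Edges leaving {Depot, n4}: Depot→n1 (15), Depot→n2 (5), n4→n6 (15).
Cut capacity = 15 + 5 + 15 = 35.

35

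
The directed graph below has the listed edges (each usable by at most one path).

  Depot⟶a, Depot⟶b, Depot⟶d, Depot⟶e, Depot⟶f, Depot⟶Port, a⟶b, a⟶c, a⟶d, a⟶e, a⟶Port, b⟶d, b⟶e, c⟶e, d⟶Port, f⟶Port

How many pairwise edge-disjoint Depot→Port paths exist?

Assign every edge capacity 1; by Menger, the answer equals the max flow.
Path Depot→Port (+1); total 1.
Path Depot→a→Port (+1); total 2.
Path Depot→d→Port (+1); total 3.
Path Depot→f→Port (+1); total 4.
No residual Depot→Port path; max flow = 4.
Certifying cut of size 4: {Depot→Port, Depot→a, Depot→f, d→Port}.

4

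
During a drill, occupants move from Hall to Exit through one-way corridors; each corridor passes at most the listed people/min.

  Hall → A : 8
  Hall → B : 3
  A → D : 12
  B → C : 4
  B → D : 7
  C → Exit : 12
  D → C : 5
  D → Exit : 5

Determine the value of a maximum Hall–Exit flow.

Augment Hall→A→D→Exit: bottleneck 5, flow now 5.
Augment Hall→B→C→Exit: bottleneck 3, flow now 8.
Augment Hall→A→D→C→Exit: bottleneck 3, flow now 11.
No augmenting path remains; maximum flow = 11.
In the residual graph, reachable from Hall: {Hall}.
Min-cut edges: Hall→A (8), Hall→B (3); capacity 8 + 3 = 11.
This cut is saturated, so no flow can exceed 11.

11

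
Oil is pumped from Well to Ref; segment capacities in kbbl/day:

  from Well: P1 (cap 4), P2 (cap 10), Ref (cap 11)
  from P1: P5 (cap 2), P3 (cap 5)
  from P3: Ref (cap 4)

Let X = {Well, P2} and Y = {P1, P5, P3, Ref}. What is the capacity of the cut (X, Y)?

15

Edges leaving {Well, P2}: Well→P1 (4), Well→Ref (11).
Cut capacity = 4 + 11 = 15.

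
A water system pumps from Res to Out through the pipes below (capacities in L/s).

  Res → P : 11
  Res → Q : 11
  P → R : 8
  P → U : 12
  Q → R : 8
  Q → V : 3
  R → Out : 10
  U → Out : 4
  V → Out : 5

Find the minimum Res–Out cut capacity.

17

Augment Res→P→R→Out: bottleneck 8, flow now 8.
Augment Res→P→U→Out: bottleneck 3, flow now 11.
Augment Res→Q→R→Out: bottleneck 2, flow now 13.
Augment Res→Q→V→Out: bottleneck 3, flow now 16.
Augment Res→Q→R→P→U→Out: bottleneck 1, flow now 17. (uses reverse residual edge)
No augmenting path remains; maximum flow = 17.
By max-flow min-cut, the minimum cut capacity equals the max flow.
In the residual graph, reachable from Res: {Res, P, Q, R, U}.
Min-cut edges: Q→V (3), R→Out (10), U→Out (4); capacity 3 + 10 + 4 = 17.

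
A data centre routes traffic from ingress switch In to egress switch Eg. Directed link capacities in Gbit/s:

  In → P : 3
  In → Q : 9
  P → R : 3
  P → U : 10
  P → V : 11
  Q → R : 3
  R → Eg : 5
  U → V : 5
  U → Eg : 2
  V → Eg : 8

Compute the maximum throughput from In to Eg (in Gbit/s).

6

Augment In→P→R→Eg: bottleneck 3, flow now 3.
Augment In→Q→R→Eg: bottleneck 2, flow now 5.
Augment In→Q→R→P→U→Eg: bottleneck 1, flow now 6. (uses reverse residual edge)
No augmenting path remains; maximum flow = 6.
In the residual graph, reachable from In: {In, Q}.
Min-cut edges: In→P (3), Q→R (3); capacity 3 + 3 = 6.
This cut is saturated, so no flow can exceed 6.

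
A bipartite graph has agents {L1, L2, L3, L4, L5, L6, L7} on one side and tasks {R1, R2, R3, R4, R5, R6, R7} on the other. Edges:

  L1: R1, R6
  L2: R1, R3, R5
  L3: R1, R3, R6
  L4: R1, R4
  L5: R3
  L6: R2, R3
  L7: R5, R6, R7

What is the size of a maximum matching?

Unit-capacity flow: source→left, listed edges, right→sink; max matching = max flow.
Augmenting path L1→R1 (+1); matched 1.
Augmenting path L2→R3 (+1); matched 2.
Augmenting path L3→R6 (+1); matched 3.
Augmenting path L4→R4 (+1); matched 4.
Augmenting path L6→R2 (+1); matched 5.
Augmenting path L7→R5 (+1); matched 6.
Augmenting path L5→R3→L2→R5→L7→R7 (+1); matched 7.
No augmenting path remains; maximum matching = 7.
König certificate: {L1, L2, L3, L4, L5, L6, L7} is a vertex cover of size 7 (every listed pair touches it), so no matching can be larger.

7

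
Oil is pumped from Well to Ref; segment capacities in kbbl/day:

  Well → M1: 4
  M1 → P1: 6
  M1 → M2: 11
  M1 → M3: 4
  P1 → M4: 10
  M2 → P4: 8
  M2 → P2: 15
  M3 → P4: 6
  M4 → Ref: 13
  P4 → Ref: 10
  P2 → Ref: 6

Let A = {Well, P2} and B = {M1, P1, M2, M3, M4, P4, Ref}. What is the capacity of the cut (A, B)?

10

Edges leaving {Well, P2}: Well→M1 (4), P2→Ref (6).
Cut capacity = 4 + 6 = 10.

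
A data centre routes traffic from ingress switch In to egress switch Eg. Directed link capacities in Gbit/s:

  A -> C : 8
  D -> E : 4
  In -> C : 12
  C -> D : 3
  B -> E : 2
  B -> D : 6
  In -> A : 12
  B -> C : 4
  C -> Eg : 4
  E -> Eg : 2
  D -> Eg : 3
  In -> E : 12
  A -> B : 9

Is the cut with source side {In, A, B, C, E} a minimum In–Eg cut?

No — its capacity is 15, but the minimum cut has capacity 9.

Given cut capacity: 6 + 3 + 4 + 2 = 15.
Augment In→C→Eg: bottleneck 4, flow now 4.
Augment In→E→Eg: bottleneck 2, flow now 6.
Augment In→C→D→Eg: bottleneck 3, flow now 9.
No augmenting path remains; maximum flow = 9.
In the residual graph, reachable from In: {In, A, B, C, D, E}.
Min-cut edges: C→Eg (4), D→Eg (3), E→Eg (2); capacity 4 + 3 + 2 = 9.
Cut capacity 15 exceeds the max flow 9, so it is not minimum.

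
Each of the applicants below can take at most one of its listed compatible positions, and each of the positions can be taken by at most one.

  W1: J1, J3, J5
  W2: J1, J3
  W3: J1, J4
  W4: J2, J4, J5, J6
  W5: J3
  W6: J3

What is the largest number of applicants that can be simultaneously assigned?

5

Unit-capacity flow: source→left, listed edges, right→sink; max matching = max flow.
Augmenting path W1→J1 (+1); matched 1.
Augmenting path W2→J3 (+1); matched 2.
Augmenting path W3→J4 (+1); matched 3.
Augmenting path W4→J2 (+1); matched 4.
Augmenting path W5→J3→W2→J1→W1→J5 (+1); matched 5.
No augmenting path remains; maximum matching = 5.
König certificate: {W1, W2, W3, W4, J3} is a vertex cover of size 5 (every listed pair touches it), so no matching can be larger.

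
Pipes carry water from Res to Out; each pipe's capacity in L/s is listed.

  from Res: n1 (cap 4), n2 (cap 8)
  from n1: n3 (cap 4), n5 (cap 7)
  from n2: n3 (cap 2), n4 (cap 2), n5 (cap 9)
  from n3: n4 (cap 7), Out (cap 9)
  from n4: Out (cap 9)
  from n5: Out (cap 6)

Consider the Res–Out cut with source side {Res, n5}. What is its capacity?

Edges leaving {Res, n5}: Res→n1 (4), Res→n2 (8), n5→Out (6).
Cut capacity = 4 + 8 + 6 = 18.

18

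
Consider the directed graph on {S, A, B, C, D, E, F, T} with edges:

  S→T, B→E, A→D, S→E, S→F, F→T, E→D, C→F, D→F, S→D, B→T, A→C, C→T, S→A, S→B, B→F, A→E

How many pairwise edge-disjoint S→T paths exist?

4

Assign every edge capacity 1; by Menger, the answer equals the max flow.
Path S→T (+1); total 1.
Path S→B→T (+1); total 2.
Path S→F→T (+1); total 3.
Path S→A→C→T (+1); total 4.
No residual S→T path; max flow = 4.
Certifying cut of size 4: {F→T, S→A, S→B, S→T}.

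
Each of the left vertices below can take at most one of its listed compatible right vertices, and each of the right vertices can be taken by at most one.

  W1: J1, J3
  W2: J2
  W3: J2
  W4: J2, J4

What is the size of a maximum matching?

3

Unit-capacity flow: source→left, listed edges, right→sink; max matching = max flow.
Augmenting path W1→J1 (+1); matched 1.
Augmenting path W2→J2 (+1); matched 2.
Augmenting path W4→J4 (+1); matched 3.
No augmenting path remains; maximum matching = 3.
König certificate: {W1, W4, J2} is a vertex cover of size 3 (every listed pair touches it), so no matching can be larger.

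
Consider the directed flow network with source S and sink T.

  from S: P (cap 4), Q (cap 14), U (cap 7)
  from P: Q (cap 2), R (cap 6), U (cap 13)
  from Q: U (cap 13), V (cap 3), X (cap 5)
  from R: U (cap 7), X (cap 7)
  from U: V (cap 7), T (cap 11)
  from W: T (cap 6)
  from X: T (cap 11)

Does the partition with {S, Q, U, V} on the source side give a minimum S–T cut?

Given cut capacity: 4 + 5 + 11 = 20.
Augment S→U→T: bottleneck 7, flow now 7.
Augment S→P→U→T: bottleneck 4, flow now 11.
Augment S→Q→X→T: bottleneck 5, flow now 16.
Augment S→Q→U→P→R→X→T: bottleneck 4, flow now 20. (uses reverse residual edge)
No augmenting path remains; maximum flow = 20.
Cut capacity 20 equals the max flow, so it is a minimum cut.

Yes — it is a minimum cut (capacity 20).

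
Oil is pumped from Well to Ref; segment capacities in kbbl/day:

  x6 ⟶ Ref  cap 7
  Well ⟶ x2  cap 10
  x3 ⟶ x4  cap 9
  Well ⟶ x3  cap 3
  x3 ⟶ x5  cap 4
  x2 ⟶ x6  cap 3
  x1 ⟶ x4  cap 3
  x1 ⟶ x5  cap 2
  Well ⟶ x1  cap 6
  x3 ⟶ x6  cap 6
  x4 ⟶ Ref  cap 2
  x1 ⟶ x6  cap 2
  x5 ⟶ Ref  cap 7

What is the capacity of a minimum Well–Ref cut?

12

Augment Well→x1→x4→Ref: bottleneck 2, flow now 2.
Augment Well→x1→x5→Ref: bottleneck 2, flow now 4.
Augment Well→x1→x6→Ref: bottleneck 2, flow now 6.
Augment Well→x2→x6→Ref: bottleneck 3, flow now 9.
Augment Well→x3→x5→Ref: bottleneck 3, flow now 12.
No augmenting path remains; maximum flow = 12.
By max-flow min-cut, the minimum cut capacity equals the max flow.
In the residual graph, reachable from Well: {Well, x2}.
Min-cut edges: Well→x1 (6), Well→x3 (3), x2→x6 (3); capacity 6 + 3 + 3 = 12.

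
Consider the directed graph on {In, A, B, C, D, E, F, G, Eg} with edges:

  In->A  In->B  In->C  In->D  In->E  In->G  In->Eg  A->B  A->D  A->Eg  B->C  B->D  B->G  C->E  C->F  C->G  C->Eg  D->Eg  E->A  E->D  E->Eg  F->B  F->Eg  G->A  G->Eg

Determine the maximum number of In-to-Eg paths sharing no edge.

7

Assign every edge capacity 1; by Menger, the answer equals the max flow.
Path In→Eg (+1); total 1.
Path In→A→Eg (+1); total 2.
Path In→C→Eg (+1); total 3.
Path In→D→Eg (+1); total 4.
Path In→E→Eg (+1); total 5.
Path In→G→Eg (+1); total 6.
Path In→B→C→F→Eg (+1); total 7.
No residual In→Eg path; max flow = 7.
Certifying cut of size 7: {In→A, In→B, In→C, In→D, In→E, In→Eg, In→G}.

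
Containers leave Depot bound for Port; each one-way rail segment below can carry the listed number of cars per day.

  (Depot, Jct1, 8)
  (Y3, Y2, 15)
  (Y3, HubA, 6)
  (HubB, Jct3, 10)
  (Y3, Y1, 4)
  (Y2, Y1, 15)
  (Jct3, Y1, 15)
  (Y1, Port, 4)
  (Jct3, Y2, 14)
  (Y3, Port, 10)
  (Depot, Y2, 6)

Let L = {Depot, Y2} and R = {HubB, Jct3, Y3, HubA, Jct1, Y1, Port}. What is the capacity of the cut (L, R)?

Edges leaving {Depot, Y2}: Depot→Jct1 (8), Y2→Y1 (15).
Cut capacity = 8 + 15 = 23.

23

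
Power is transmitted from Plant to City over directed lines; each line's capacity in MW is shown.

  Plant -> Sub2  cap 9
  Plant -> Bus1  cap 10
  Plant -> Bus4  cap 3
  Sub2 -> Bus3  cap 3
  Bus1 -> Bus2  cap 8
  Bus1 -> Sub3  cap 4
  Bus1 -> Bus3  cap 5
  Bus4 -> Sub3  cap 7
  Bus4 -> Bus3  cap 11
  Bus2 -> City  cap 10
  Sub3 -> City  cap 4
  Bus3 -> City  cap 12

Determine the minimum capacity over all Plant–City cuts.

Augment Plant→Sub2→Bus3→City: bottleneck 3, flow now 3.
Augment Plant→Bus1→Bus2→City: bottleneck 8, flow now 11.
Augment Plant→Bus1→Sub3→City: bottleneck 2, flow now 13.
Augment Plant→Bus4→Sub3→City: bottleneck 2, flow now 15.
Augment Plant→Bus4→Bus3→City: bottleneck 1, flow now 16.
No augmenting path remains; maximum flow = 16.
By max-flow min-cut, the minimum cut capacity equals the max flow.
In the residual graph, reachable from Plant: {Plant, Sub2}.
Min-cut edges: Plant→Bus1 (10), Plant→Bus4 (3), Sub2→Bus3 (3); capacity 10 + 3 + 3 = 16.

16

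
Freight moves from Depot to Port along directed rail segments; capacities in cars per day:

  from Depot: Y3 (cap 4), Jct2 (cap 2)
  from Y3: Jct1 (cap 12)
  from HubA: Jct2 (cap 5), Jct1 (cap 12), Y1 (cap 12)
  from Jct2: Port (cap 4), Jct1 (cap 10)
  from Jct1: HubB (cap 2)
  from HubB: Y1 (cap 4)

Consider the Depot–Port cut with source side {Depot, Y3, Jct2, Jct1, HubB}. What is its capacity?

8

Edges leaving {Depot, Y3, Jct2, Jct1, HubB}: Jct2→Port (4), HubB→Y1 (4).
Cut capacity = 4 + 4 = 8.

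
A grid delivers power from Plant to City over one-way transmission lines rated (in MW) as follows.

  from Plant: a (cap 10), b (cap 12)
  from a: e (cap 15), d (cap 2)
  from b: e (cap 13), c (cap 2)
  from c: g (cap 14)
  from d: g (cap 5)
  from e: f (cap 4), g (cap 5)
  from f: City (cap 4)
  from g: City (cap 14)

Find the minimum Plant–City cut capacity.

13

Augment Plant→a→d→g→City: bottleneck 2, flow now 2.
Augment Plant→a→e→f→City: bottleneck 4, flow now 6.
Augment Plant→a→e→g→City: bottleneck 4, flow now 10.
Augment Plant→b→c→g→City: bottleneck 2, flow now 12.
Augment Plant→b→e→g→City: bottleneck 1, flow now 13.
No augmenting path remains; maximum flow = 13.
By max-flow min-cut, the minimum cut capacity equals the max flow.
In the residual graph, reachable from Plant: {Plant, a, b, e}.
Min-cut edges: a→d (2), b→c (2), e→f (4), e→g (5); capacity 2 + 2 + 4 + 5 = 13.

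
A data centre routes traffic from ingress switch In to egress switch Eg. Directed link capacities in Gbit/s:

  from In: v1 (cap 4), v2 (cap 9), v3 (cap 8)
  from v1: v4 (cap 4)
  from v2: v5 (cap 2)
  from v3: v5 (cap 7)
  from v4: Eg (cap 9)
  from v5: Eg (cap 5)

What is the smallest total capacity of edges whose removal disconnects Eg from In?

Augment In→v1→v4→Eg: bottleneck 4, flow now 4.
Augment In→v2→v5→Eg: bottleneck 2, flow now 6.
Augment In→v3→v5→Eg: bottleneck 3, flow now 9.
No augmenting path remains; maximum flow = 9.
By max-flow min-cut, the minimum cut capacity equals the max flow.
In the residual graph, reachable from In: {In, v2, v3, v5}.
Min-cut edges: In→v1 (4), v5→Eg (5); capacity 4 + 5 = 9.

9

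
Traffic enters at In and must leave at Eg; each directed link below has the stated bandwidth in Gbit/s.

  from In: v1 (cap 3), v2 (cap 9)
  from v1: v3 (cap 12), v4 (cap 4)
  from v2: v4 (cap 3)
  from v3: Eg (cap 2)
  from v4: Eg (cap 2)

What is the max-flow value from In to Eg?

Augment In→v1→v3→Eg: bottleneck 2, flow now 2.
Augment In→v1→v4→Eg: bottleneck 1, flow now 3.
Augment In→v2→v4→Eg: bottleneck 1, flow now 4.
No augmenting path remains; maximum flow = 4.
In the residual graph, reachable from In: {In, v1, v2, v3, v4}.
Min-cut edges: v3→Eg (2), v4→Eg (2); capacity 2 + 2 = 4.
This cut is saturated, so no flow can exceed 4.

4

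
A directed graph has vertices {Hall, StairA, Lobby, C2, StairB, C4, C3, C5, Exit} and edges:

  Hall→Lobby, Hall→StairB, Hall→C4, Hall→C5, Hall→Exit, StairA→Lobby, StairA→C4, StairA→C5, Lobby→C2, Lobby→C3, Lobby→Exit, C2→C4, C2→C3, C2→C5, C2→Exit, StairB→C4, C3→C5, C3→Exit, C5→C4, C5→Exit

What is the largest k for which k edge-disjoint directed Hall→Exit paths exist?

Assign every edge capacity 1; by Menger, the answer equals the max flow.
Path Hall→Exit (+1); total 1.
Path Hall→Lobby→Exit (+1); total 2.
Path Hall→C5→Exit (+1); total 3.
No residual Hall→Exit path; max flow = 3.
Certifying cut of size 3: {Hall→C5, Hall→Exit, Hall→Lobby}.

3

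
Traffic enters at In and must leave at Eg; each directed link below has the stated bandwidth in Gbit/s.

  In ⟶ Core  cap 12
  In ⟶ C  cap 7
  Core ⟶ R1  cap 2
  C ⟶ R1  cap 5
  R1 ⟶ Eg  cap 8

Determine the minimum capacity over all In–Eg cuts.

Augment In→Core→R1→Eg: bottleneck 2, flow now 2.
Augment In→C→R1→Eg: bottleneck 5, flow now 7.
No augmenting path remains; maximum flow = 7.
By max-flow min-cut, the minimum cut capacity equals the max flow.
In the residual graph, reachable from In: {In, Core, C}.
Min-cut edges: Core→R1 (2), C→R1 (5); capacity 2 + 5 = 7.

7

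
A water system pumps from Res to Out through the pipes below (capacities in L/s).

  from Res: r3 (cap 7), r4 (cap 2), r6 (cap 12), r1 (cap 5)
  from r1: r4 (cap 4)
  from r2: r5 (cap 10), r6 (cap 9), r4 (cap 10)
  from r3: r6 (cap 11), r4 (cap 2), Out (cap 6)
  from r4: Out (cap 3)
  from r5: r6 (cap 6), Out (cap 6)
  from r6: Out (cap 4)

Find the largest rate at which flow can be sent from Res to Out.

13

Augment Res→r3→Out: bottleneck 6, flow now 6.
Augment Res→r4→Out: bottleneck 2, flow now 8.
Augment Res→r6→Out: bottleneck 4, flow now 12.
Augment Res→r1→r4→Out: bottleneck 1, flow now 13.
No augmenting path remains; maximum flow = 13.
In the residual graph, reachable from Res: {Res, r1, r3, r4, r6}.
Min-cut edges: r3→Out (6), r4→Out (3), r6→Out (4); capacity 6 + 3 + 4 = 13.
This cut is saturated, so no flow can exceed 13.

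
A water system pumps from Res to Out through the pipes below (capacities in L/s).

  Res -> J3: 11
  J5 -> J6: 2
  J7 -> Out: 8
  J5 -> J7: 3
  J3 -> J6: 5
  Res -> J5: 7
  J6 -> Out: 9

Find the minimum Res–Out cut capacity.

10

Augment Res→J5→J6→Out: bottleneck 2, flow now 2.
Augment Res→J5→J7→Out: bottleneck 3, flow now 5.
Augment Res→J3→J6→Out: bottleneck 5, flow now 10.
No augmenting path remains; maximum flow = 10.
By max-flow min-cut, the minimum cut capacity equals the max flow.
In the residual graph, reachable from Res: {Res, J5, J3}.
Min-cut edges: J5→J6 (2), J5→J7 (3), J3→J6 (5); capacity 2 + 3 + 5 = 10.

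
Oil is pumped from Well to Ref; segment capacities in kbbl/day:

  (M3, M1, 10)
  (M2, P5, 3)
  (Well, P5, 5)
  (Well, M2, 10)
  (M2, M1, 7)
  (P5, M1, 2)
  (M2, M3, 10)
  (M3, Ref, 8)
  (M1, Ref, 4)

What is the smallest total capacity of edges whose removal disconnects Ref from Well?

Augment Well→M2→M3→Ref: bottleneck 8, flow now 8.
Augment Well→M2→M1→Ref: bottleneck 2, flow now 10.
Augment Well→P5→M1→Ref: bottleneck 2, flow now 12.
No augmenting path remains; maximum flow = 12.
By max-flow min-cut, the minimum cut capacity equals the max flow.
In the residual graph, reachable from Well: {Well, P5}.
Min-cut edges: Well→M2 (10), P5→M1 (2); capacity 10 + 2 = 12.

12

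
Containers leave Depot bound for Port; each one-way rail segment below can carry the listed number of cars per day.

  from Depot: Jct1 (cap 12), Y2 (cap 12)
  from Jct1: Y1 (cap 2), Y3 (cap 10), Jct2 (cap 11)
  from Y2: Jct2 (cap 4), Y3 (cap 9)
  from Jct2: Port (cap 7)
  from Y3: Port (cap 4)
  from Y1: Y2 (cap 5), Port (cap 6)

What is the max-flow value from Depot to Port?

13

Augment Depot→Jct1→Jct2→Port: bottleneck 7, flow now 7.
Augment Depot→Jct1→Y3→Port: bottleneck 4, flow now 11.
Augment Depot→Jct1→Y1→Port: bottleneck 1, flow now 12.
Augment Depot→Y2→Jct2→Jct1→Y1→Port: bottleneck 1, flow now 13. (uses reverse residual edge)
No augmenting path remains; maximum flow = 13.
In the residual graph, reachable from Depot: {Depot, Jct1, Y2, Jct2, Y3}.
Min-cut edges: Jct1→Y1 (2), Jct2→Port (7), Y3→Port (4); capacity 2 + 7 + 4 = 13.
This cut is saturated, so no flow can exceed 13.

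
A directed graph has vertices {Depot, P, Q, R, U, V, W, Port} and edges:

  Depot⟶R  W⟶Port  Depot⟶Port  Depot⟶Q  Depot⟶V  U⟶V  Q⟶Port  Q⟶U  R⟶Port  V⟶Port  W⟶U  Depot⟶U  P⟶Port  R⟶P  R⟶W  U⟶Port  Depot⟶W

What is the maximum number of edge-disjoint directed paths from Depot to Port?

Assign every edge capacity 1; by Menger, the answer equals the max flow.
Path Depot→Port (+1); total 1.
Path Depot→Q→Port (+1); total 2.
Path Depot→R→Port (+1); total 3.
Path Depot→U→Port (+1); total 4.
Path Depot→V→Port (+1); total 5.
Path Depot→W→Port (+1); total 6.
No residual Depot→Port path; max flow = 6.
Certifying cut of size 6: {Depot→Port, Depot→Q, Depot→R, Depot→U, Depot→V, Depot→W}.

6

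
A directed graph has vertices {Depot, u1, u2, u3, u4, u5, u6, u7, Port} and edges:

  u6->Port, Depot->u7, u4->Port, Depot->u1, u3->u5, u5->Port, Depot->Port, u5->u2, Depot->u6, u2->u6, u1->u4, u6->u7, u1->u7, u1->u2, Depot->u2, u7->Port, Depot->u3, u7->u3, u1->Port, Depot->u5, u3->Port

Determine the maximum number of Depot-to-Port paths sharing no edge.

Assign every edge capacity 1; by Menger, the answer equals the max flow.
Path Depot→Port (+1); total 1.
Path Depot→u1→Port (+1); total 2.
Path Depot→u3→Port (+1); total 3.
Path Depot→u5→Port (+1); total 4.
Path Depot→u6→Port (+1); total 5.
Path Depot→u7→Port (+1); total 6.
No residual Depot→Port path; max flow = 6.
Certifying cut of size 6: {Depot→Port, Depot→u1, u3→Port, u5→Port, u6→Port, u7→Port}.

6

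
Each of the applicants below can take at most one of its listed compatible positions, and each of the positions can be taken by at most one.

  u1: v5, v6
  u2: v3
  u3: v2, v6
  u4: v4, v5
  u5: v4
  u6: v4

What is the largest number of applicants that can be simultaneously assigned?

5

Unit-capacity flow: source→left, listed edges, right→sink; max matching = max flow.
Augmenting path u1→v5 (+1); matched 1.
Augmenting path u2→v3 (+1); matched 2.
Augmenting path u3→v2 (+1); matched 3.
Augmenting path u4→v4 (+1); matched 4.
Augmenting path u5→v4→u4→v5→u1→v6 (+1); matched 5.
No augmenting path remains; maximum matching = 5.
König certificate: {u1, u2, u3, u4, v4} is a vertex cover of size 5 (every listed pair touches it), so no matching can be larger.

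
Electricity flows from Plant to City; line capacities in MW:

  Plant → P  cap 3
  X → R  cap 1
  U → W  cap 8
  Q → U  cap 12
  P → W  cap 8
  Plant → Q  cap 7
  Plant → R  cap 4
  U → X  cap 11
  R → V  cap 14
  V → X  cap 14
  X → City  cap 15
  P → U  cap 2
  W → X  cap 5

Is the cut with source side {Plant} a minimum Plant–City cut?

Given cut capacity: 3 + 7 + 4 = 14.
Augment Plant→P→U→X→City: bottleneck 2, flow now 2.
Augment Plant→P→W→X→City: bottleneck 1, flow now 3.
Augment Plant→Q→U→X→City: bottleneck 7, flow now 10.
Augment Plant→R→V→X→City: bottleneck 4, flow now 14.
No augmenting path remains; maximum flow = 14.
Cut capacity 14 equals the max flow, so it is a minimum cut.

Yes — it is a minimum cut (capacity 14).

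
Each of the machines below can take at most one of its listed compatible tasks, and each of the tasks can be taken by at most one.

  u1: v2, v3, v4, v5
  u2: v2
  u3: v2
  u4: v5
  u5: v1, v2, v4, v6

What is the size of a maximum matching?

4

Unit-capacity flow: source→left, listed edges, right→sink; max matching = max flow.
Augmenting path u1→v2 (+1); matched 1.
Augmenting path u4→v5 (+1); matched 2.
Augmenting path u5→v1 (+1); matched 3.
Augmenting path u2→v2→u1→v3 (+1); matched 4.
No augmenting path remains; maximum matching = 4.
König certificate: {u1, u4, u5, v2} is a vertex cover of size 4 (every listed pair touches it), so no matching can be larger.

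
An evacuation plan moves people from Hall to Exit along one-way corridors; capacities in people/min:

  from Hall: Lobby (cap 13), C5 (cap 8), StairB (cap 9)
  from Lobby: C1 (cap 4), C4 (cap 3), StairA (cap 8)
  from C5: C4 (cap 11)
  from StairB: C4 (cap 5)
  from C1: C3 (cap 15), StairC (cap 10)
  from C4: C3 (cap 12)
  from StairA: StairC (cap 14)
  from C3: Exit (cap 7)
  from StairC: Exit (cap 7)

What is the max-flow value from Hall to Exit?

Augment Hall→Lobby→C1→C3→Exit: bottleneck 4, flow now 4.
Augment Hall→Lobby→C4→C3→Exit: bottleneck 3, flow now 7.
Augment Hall→Lobby→StairA→StairC→Exit: bottleneck 6, flow now 13.
Augment Hall→C5→C4→Lobby→StairA→StairC→Exit: bottleneck 1, flow now 14. (uses reverse residual edge)
No augmenting path remains; maximum flow = 14.
In the residual graph, reachable from Hall: {Hall, Lobby, C5, StairB, C1, C4, StairA, C3, StairC}.
Min-cut edges: C3→Exit (7), StairC→Exit (7); capacity 7 + 7 = 14.
This cut is saturated, so no flow can exceed 14.

14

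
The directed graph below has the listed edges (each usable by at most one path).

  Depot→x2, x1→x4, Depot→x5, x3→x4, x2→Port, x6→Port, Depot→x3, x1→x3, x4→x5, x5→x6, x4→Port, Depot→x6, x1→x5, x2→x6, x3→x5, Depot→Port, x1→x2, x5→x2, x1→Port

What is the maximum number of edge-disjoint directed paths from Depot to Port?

Assign every edge capacity 1; by Menger, the answer equals the max flow.
Path Depot→Port (+1); total 1.
Path Depot→x2→Port (+1); total 2.
Path Depot→x6→Port (+1); total 3.
Path Depot→x3→x4→Port (+1); total 4.
No residual Depot→Port path; max flow = 4.
Certifying cut of size 4: {Depot→Port, Depot→x3, x2→Port, x6→Port}.

4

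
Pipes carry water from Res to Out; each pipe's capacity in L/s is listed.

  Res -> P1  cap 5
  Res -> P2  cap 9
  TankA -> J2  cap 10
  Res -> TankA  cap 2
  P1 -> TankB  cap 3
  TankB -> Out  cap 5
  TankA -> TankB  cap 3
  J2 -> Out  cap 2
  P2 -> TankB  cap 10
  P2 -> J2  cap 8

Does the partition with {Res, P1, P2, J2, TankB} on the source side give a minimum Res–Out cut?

No — its capacity is 9, but the minimum cut has capacity 7.

Given cut capacity: 2 + 2 + 5 = 9.
Augment Res→P1→TankB→Out: bottleneck 3, flow now 3.
Augment Res→P2→J2→Out: bottleneck 2, flow now 5.
Augment Res→P2→TankB→Out: bottleneck 2, flow now 7.
No augmenting path remains; maximum flow = 7.
In the residual graph, reachable from Res: {Res, P1, P2, TankA, J2, TankB}.
Min-cut edges: J2→Out (2), TankB→Out (5); capacity 2 + 5 = 7.
Cut capacity 9 exceeds the max flow 7, so it is not minimum.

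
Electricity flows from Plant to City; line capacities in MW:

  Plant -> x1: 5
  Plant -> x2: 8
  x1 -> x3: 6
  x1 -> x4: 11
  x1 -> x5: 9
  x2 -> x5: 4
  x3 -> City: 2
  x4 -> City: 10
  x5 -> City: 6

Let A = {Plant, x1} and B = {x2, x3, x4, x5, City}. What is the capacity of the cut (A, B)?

Edges leaving {Plant, x1}: Plant→x2 (8), x1→x3 (6), x1→x4 (11), x1→x5 (9).
Cut capacity = 8 + 6 + 11 + 9 = 34.

34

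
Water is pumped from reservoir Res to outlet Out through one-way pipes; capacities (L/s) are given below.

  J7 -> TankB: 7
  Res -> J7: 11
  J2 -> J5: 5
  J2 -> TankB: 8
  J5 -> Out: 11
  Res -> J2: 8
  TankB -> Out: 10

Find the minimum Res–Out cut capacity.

15

Augment Res→J7→TankB→Out: bottleneck 7, flow now 7.
Augment Res→J2→J5→Out: bottleneck 5, flow now 12.
Augment Res→J2→TankB→Out: bottleneck 3, flow now 15.
No augmenting path remains; maximum flow = 15.
By max-flow min-cut, the minimum cut capacity equals the max flow.
In the residual graph, reachable from Res: {Res, J7}.
Min-cut edges: Res→J2 (8), J7→TankB (7); capacity 8 + 7 = 15.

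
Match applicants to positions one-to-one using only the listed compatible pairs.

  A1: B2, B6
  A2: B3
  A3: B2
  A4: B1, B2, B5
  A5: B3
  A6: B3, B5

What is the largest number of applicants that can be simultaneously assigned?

5

Unit-capacity flow: source→left, listed edges, right→sink; max matching = max flow.
Augmenting path A1→B2 (+1); matched 1.
Augmenting path A2→B3 (+1); matched 2.
Augmenting path A4→B1 (+1); matched 3.
Augmenting path A6→B5 (+1); matched 4.
Augmenting path A3→B2→A1→B6 (+1); matched 5.
No augmenting path remains; maximum matching = 5.
König certificate: {A1, A3, A4, A6, B3} is a vertex cover of size 5 (every listed pair touches it), so no matching can be larger.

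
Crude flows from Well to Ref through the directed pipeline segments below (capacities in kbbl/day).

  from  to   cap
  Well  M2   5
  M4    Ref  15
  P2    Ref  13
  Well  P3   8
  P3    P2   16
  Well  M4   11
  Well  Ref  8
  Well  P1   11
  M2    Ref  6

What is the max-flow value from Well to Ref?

Augment Well→Ref: bottleneck 8, flow now 8.
Augment Well→M2→Ref: bottleneck 5, flow now 13.
Augment Well→M4→Ref: bottleneck 11, flow now 24.
Augment Well→P3→P2→Ref: bottleneck 8, flow now 32.
No augmenting path remains; maximum flow = 32.
In the residual graph, reachable from Well: {Well, P1}.
Min-cut edges: Well→P3 (8), Well→M2 (5), Well→M4 (11), Well→Ref (8); capacity 8 + 5 + 11 + 8 = 32.
This cut is saturated, so no flow can exceed 32.

32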